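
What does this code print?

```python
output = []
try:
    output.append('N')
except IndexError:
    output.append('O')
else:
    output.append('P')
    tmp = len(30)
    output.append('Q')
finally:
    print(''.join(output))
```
NP

Try succeeds, else appends 'P', TypeError in else is uncaught, finally prints before exception propagates ('Q' never appended)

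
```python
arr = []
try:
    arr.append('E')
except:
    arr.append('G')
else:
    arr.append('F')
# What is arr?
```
['E', 'F']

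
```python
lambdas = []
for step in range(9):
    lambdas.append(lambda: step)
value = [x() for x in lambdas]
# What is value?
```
[8, 8, 8, 8, 8, 8, 8, 8, 8]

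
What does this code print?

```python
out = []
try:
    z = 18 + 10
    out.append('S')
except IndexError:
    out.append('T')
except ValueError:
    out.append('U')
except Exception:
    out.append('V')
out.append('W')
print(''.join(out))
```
SW

No exception, try block completes normally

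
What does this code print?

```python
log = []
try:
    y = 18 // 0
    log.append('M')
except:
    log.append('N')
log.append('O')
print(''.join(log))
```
NO

Exception raised in try, caught by bare except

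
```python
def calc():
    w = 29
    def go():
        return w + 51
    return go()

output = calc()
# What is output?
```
80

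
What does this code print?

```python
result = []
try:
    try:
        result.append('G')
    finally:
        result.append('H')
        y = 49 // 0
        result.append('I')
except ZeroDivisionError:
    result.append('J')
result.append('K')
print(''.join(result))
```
GHJK

Exception in inner finally caught by outer except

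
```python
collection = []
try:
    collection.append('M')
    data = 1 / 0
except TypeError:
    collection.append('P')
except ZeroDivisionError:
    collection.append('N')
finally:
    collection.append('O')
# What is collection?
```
['M', 'N', 'O']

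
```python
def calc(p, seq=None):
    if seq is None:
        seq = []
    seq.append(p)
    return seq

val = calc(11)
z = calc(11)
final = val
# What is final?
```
[11]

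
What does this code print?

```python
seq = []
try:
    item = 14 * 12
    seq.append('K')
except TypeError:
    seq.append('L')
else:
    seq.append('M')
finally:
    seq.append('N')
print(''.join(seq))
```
KMN

else runs before finally when no exception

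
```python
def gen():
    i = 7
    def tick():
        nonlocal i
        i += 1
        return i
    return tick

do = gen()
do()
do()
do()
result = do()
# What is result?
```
11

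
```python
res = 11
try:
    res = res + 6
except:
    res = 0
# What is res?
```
17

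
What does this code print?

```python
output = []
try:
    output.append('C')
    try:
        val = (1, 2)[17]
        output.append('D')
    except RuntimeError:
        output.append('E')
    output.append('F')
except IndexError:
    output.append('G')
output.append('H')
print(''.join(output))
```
CGH

Inner handler doesn't match, propagates to outer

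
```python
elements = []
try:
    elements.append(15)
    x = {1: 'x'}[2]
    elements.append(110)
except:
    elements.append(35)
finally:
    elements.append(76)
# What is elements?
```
[15, 35, 76]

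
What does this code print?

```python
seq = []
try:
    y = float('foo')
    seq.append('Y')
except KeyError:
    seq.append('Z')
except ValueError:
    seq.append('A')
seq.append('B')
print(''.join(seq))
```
AB

ValueError is caught by its specific handler, not KeyError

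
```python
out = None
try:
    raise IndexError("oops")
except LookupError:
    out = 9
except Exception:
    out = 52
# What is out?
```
9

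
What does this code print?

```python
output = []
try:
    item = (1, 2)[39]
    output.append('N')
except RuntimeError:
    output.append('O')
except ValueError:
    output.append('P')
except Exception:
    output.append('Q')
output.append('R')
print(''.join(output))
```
QR

IndexError not specifically caught, falls to Exception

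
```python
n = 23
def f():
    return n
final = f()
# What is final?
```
23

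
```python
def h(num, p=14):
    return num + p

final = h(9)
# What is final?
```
23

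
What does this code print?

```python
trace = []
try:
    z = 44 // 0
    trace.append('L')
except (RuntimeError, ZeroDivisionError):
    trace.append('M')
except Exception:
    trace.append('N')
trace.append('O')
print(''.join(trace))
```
MO

ZeroDivisionError matches tuple containing it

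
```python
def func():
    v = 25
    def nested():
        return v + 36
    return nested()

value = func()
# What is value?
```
61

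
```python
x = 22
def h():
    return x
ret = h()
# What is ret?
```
22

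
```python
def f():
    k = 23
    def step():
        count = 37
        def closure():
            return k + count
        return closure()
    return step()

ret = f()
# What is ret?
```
60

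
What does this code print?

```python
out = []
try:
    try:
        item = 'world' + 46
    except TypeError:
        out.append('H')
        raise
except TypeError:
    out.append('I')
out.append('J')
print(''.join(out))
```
HIJ

raise without argument re-raises current exception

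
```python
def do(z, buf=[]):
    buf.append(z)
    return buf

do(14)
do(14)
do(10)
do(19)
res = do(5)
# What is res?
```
[14, 14, 10, 19, 5]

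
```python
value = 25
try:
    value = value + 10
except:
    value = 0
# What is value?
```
35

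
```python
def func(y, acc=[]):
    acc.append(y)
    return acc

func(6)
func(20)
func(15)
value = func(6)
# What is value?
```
[6, 20, 15, 6]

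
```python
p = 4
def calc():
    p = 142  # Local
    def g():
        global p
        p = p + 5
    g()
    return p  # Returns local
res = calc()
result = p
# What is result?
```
9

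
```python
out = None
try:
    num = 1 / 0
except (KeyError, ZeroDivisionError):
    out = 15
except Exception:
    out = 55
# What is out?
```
15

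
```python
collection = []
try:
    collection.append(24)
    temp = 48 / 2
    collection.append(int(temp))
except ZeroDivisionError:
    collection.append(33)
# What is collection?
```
[24, 24]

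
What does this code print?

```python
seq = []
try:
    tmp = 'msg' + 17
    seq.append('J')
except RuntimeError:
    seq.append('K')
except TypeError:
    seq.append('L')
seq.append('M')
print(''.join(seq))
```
LM

TypeError is caught by its specific handler, not RuntimeError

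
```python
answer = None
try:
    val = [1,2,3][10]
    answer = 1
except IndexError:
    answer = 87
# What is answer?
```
87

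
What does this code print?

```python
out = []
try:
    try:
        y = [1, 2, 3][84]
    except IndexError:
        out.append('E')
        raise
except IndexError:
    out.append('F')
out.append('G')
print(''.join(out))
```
EFG

raise without argument re-raises current exception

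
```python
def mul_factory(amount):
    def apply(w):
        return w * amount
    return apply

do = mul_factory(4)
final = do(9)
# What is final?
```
36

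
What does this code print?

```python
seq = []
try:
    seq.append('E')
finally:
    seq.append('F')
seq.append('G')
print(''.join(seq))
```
EFG

try/finally without except, no exception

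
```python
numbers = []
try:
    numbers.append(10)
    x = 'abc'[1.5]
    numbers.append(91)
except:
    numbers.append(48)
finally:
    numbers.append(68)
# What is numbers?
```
[10, 48, 68]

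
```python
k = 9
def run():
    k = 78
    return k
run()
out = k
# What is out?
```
9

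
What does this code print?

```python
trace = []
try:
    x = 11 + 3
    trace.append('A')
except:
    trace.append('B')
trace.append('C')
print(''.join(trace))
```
AC

No exception, try block completes normally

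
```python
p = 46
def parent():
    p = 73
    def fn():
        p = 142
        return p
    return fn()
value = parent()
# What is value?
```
142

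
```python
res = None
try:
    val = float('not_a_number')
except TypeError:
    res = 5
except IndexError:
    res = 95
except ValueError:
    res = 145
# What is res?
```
145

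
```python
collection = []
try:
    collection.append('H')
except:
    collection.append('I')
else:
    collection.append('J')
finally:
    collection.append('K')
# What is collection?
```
['H', 'J', 'K']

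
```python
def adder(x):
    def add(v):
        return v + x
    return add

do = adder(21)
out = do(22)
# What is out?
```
43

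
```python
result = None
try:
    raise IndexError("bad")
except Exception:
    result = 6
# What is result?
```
6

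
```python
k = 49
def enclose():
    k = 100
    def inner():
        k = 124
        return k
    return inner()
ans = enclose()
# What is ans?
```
124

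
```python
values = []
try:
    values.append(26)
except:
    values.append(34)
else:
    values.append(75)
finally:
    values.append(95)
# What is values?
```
[26, 75, 95]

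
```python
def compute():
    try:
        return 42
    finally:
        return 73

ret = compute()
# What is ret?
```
73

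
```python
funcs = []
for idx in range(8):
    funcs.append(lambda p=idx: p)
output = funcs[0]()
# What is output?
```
0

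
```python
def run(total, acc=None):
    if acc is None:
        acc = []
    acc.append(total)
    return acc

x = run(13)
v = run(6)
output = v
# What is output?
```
[6]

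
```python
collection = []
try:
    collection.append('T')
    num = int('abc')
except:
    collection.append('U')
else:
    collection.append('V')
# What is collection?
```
['T', 'U']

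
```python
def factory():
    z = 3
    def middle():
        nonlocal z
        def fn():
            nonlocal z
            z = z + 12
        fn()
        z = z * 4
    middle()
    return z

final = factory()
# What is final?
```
60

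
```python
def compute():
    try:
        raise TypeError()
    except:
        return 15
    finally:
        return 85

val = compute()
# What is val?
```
85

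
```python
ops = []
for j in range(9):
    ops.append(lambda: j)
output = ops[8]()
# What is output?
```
8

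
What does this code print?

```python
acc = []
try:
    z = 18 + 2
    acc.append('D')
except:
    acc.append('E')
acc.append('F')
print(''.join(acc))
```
DF

No exception, try block completes normally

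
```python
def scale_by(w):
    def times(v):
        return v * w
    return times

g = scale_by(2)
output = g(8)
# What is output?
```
16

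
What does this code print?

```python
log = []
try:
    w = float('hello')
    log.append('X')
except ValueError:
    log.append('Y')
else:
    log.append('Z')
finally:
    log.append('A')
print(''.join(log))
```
YA

Exception: except runs, else skipped, finally runs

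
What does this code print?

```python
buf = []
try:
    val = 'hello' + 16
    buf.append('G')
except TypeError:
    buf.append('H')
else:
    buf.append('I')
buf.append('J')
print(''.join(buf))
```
HJ

else block skipped when exception is caught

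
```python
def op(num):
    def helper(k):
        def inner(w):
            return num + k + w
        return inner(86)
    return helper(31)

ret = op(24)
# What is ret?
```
141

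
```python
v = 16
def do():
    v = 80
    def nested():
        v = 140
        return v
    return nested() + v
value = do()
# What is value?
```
220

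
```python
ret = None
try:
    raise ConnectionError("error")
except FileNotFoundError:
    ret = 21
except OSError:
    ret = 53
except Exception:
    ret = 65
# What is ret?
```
53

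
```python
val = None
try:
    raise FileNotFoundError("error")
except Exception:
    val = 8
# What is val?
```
8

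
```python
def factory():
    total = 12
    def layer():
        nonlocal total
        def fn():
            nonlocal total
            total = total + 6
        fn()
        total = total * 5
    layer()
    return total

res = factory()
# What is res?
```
90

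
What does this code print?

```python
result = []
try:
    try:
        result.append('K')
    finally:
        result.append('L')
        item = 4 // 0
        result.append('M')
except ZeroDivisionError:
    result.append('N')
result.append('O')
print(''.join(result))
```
KLNO

Exception in inner finally caught by outer except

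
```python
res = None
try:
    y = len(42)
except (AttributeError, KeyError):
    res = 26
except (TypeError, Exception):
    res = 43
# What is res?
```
43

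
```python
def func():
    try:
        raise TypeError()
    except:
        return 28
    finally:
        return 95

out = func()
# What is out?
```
95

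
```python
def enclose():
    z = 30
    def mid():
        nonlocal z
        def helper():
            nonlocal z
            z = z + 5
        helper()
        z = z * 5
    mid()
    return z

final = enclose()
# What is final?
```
175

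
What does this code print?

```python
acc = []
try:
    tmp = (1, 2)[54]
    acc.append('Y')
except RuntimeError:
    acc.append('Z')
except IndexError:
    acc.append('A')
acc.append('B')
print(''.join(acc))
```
AB

IndexError is caught by its specific handler, not RuntimeError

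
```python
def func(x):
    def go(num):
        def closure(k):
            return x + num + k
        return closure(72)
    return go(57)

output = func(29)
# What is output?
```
158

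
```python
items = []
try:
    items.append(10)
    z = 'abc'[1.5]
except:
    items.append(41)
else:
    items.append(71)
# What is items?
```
[10, 41]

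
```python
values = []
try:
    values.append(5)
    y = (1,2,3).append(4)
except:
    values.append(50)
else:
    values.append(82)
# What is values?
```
[5, 50]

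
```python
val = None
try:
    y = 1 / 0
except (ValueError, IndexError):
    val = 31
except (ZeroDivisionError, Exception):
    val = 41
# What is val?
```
41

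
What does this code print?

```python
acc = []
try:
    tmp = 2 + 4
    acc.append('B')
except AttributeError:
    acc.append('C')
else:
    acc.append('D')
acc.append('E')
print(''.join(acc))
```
BDE

else block runs when no exception occurs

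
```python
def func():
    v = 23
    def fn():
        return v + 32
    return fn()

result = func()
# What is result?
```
55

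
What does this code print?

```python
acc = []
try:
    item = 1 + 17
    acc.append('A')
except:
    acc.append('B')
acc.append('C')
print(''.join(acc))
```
AC

No exception, try block completes normally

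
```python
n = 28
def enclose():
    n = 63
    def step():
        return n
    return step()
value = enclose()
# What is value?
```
63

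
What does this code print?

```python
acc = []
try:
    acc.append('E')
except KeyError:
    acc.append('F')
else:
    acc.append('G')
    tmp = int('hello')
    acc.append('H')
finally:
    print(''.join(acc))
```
EG

Try succeeds, else appends 'G', ValueError in else is uncaught, finally prints before exception propagates ('H' never appended)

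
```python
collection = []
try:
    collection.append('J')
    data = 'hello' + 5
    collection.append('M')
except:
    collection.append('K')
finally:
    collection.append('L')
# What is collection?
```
['J', 'K', 'L']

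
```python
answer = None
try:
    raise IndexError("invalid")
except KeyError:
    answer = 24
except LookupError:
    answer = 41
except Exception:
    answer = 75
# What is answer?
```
41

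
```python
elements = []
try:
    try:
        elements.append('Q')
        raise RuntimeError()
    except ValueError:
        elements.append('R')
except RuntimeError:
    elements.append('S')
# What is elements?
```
['Q', 'S']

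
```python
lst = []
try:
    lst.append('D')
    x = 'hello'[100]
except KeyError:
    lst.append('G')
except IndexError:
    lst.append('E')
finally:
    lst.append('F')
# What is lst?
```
['D', 'E', 'F']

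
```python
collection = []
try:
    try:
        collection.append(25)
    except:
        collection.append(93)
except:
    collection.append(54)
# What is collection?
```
[25]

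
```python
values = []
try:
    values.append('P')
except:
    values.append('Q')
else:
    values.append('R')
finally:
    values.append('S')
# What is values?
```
['P', 'R', 'S']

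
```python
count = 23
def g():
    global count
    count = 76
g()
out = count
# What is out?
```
76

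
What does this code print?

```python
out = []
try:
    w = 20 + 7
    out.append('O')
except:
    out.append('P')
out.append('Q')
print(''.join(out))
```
OQ

No exception, try block completes normally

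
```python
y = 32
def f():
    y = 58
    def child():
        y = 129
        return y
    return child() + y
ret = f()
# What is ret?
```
187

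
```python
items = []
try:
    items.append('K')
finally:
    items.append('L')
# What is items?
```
['K', 'L']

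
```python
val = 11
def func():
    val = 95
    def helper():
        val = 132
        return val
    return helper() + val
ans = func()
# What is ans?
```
227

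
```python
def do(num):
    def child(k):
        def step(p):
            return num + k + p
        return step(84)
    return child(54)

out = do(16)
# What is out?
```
154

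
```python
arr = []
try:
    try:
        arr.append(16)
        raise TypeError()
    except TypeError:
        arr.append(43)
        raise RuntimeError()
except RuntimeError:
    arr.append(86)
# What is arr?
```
[16, 43, 86]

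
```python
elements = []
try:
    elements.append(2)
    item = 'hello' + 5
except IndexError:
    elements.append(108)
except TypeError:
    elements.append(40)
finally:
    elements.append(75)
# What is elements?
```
[2, 40, 75]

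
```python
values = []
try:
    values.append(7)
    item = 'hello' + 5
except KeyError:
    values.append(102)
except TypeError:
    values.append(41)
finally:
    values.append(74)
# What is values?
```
[7, 41, 74]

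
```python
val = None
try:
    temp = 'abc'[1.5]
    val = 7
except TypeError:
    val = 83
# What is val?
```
83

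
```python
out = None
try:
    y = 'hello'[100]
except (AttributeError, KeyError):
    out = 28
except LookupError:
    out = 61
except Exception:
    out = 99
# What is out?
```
61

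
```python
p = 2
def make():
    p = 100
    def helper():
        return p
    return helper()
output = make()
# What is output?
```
100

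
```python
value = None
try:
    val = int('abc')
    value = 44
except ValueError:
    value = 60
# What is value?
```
60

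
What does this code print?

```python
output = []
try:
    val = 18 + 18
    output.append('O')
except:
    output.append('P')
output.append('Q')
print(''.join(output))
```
OQ

No exception, try block completes normally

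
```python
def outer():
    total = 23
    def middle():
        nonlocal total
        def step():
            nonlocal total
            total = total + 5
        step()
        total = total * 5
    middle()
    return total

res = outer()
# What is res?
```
140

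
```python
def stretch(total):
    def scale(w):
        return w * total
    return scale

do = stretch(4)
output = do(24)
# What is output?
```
96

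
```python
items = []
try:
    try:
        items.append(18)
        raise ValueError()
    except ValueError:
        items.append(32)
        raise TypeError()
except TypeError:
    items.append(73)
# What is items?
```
[18, 32, 73]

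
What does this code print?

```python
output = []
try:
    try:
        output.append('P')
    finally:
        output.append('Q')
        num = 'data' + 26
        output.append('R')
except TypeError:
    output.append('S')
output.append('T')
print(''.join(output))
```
PQST

Exception in inner finally caught by outer except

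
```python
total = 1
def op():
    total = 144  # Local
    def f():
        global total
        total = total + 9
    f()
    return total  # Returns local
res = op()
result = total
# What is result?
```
10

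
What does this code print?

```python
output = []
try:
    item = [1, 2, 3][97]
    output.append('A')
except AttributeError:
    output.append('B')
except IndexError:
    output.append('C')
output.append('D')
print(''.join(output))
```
CD

IndexError is caught by its specific handler, not AttributeError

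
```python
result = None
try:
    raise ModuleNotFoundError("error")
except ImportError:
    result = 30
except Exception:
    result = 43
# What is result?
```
30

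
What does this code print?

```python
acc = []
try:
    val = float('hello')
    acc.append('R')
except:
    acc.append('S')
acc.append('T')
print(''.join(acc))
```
ST

Exception raised in try, caught by bare except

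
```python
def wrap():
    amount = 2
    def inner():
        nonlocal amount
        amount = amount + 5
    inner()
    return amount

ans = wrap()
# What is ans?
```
7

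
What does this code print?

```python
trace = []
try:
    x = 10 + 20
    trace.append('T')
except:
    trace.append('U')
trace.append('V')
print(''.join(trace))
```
TV

No exception, try block completes normally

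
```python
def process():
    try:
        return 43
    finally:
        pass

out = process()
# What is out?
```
43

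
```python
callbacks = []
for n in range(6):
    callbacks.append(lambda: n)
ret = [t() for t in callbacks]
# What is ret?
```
[5, 5, 5, 5, 5, 5]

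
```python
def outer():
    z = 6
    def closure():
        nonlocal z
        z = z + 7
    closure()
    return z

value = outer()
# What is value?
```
13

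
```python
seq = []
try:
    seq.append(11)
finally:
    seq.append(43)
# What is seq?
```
[11, 43]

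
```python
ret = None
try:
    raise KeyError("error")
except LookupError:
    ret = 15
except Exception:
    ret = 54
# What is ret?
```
15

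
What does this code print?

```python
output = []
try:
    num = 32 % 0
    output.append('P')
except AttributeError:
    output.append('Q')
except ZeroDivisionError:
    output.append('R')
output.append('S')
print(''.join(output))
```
RS

ZeroDivisionError is caught by its specific handler, not AttributeError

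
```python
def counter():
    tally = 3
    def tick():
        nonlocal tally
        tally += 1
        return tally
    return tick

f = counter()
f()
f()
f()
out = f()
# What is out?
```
7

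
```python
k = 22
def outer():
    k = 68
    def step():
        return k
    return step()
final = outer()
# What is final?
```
68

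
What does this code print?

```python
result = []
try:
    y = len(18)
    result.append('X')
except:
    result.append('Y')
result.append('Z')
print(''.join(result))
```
YZ

Exception raised in try, caught by bare except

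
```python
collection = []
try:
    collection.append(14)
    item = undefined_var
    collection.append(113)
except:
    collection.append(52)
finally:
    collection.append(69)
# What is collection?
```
[14, 52, 69]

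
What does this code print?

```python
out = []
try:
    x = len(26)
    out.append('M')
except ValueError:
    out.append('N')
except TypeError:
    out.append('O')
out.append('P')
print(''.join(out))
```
OP

TypeError is caught by its specific handler, not ValueError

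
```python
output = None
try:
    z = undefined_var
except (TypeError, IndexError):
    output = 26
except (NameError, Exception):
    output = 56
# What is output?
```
56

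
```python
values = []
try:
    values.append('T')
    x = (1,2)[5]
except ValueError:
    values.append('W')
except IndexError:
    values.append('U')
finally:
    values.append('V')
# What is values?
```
['T', 'U', 'V']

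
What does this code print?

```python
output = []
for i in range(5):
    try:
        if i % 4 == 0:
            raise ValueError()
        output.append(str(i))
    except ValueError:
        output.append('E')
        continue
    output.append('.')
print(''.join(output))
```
E1.2.3.E

continue in except skips rest of loop body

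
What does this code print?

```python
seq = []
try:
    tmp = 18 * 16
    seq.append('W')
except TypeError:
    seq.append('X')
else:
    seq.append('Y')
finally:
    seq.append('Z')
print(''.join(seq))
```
WYZ

else runs before finally when no exception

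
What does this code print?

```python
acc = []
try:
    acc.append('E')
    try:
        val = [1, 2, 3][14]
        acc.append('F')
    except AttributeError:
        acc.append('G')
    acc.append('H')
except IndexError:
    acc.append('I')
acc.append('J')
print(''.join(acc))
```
EIJ

Inner handler doesn't match, propagates to outer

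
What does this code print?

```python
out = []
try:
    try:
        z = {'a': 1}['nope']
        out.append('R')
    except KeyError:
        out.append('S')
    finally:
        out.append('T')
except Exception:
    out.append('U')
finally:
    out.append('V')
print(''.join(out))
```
STV

Both finally blocks run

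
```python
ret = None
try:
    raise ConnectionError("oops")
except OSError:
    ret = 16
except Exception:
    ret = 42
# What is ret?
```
16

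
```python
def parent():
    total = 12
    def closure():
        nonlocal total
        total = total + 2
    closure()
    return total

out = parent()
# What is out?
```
14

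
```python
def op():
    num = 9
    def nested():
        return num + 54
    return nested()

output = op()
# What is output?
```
63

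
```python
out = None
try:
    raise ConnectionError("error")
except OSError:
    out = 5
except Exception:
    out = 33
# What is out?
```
5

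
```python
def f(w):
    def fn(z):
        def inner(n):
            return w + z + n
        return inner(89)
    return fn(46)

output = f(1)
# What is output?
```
136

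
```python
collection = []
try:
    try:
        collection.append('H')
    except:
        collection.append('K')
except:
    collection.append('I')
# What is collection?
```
['H']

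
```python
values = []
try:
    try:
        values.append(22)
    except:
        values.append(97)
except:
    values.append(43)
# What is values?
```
[22]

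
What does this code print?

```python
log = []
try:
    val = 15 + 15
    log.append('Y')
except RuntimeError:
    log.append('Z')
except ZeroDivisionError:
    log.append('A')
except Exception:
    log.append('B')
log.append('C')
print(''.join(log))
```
YC

No exception, try block completes normally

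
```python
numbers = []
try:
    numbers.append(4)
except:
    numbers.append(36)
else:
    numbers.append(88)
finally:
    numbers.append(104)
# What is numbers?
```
[4, 88, 104]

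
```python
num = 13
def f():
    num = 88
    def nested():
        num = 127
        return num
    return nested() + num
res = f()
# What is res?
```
215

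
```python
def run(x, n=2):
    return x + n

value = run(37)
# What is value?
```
39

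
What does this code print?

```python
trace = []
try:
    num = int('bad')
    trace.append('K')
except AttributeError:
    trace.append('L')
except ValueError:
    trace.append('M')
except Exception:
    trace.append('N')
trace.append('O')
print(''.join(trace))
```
MO

ValueError matches before generic Exception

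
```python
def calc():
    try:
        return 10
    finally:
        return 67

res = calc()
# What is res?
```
67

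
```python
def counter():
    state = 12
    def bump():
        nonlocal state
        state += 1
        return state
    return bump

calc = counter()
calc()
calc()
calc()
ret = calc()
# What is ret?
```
16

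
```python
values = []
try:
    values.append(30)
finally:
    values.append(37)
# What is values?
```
[30, 37]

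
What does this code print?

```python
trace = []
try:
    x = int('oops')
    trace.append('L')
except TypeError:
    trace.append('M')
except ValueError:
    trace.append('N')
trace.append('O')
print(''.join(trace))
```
NO

ValueError is caught by its specific handler, not TypeError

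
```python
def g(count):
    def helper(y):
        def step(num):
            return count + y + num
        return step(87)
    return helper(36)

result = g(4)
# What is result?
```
127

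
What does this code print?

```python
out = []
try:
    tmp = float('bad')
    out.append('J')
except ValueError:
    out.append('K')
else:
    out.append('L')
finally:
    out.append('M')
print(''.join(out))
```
KM

Exception: except runs, else skipped, finally runs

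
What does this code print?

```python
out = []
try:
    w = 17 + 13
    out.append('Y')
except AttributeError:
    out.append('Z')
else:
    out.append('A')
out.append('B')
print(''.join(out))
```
YAB

else block runs when no exception occurs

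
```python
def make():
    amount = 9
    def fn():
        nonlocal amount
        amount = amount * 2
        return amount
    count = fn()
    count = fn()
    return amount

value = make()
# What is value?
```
36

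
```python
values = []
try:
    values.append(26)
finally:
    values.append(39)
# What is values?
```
[26, 39]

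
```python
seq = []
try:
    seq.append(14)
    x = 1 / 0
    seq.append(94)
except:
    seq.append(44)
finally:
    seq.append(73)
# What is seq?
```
[14, 44, 73]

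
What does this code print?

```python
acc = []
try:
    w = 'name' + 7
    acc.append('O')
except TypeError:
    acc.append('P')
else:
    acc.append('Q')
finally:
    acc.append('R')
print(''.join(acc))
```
PR

Exception: except runs, else skipped, finally runs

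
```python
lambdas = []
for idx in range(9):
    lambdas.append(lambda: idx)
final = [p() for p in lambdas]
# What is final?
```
[8, 8, 8, 8, 8, 8, 8, 8, 8]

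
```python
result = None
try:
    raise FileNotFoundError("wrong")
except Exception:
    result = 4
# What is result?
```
4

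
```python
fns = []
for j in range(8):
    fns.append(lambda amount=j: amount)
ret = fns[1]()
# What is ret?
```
1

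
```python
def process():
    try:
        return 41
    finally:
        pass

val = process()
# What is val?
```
41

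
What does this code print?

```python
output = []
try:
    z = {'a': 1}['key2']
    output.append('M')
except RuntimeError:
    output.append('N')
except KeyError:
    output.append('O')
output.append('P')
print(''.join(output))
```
OP

KeyError is caught by its specific handler, not RuntimeError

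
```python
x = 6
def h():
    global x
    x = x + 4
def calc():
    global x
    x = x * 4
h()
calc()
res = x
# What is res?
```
40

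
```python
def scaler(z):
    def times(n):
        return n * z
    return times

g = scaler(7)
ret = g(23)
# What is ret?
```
161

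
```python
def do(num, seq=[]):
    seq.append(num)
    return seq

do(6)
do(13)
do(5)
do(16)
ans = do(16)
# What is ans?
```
[6, 13, 5, 16, 16]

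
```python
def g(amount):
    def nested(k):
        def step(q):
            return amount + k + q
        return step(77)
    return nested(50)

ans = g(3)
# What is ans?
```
130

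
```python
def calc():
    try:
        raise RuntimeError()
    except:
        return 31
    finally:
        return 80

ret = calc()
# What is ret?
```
80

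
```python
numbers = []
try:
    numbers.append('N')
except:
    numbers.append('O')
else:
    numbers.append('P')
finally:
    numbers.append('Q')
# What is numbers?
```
['N', 'P', 'Q']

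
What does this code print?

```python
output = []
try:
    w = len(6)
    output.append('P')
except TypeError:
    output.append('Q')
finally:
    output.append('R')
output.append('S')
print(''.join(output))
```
QRS

finally always runs, even after exception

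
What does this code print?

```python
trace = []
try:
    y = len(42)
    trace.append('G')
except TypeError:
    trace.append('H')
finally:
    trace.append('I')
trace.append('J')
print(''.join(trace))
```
HIJ

finally always runs, even after exception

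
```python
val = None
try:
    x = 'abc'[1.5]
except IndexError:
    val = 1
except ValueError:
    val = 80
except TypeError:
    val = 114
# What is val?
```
114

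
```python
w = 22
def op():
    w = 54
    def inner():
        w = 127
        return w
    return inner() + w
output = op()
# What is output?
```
181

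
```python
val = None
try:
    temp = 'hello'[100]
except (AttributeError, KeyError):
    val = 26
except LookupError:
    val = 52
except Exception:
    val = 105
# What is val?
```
52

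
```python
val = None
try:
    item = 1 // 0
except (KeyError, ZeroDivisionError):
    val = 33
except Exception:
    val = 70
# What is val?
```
33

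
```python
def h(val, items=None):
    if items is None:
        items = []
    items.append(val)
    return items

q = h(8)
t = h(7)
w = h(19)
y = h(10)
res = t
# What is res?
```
[7]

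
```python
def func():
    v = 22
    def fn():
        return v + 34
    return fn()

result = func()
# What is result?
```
56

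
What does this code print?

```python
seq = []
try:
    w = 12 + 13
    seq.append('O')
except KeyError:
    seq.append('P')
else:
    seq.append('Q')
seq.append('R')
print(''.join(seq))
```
OQR

else block runs when no exception occurs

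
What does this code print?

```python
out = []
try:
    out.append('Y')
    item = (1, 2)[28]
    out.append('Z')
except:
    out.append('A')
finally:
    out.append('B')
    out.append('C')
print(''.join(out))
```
YABC

Code before exception runs, then except, then all of finally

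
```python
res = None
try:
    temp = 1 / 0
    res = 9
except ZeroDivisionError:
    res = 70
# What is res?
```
70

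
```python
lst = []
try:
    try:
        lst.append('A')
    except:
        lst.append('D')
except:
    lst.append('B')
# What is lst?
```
['A']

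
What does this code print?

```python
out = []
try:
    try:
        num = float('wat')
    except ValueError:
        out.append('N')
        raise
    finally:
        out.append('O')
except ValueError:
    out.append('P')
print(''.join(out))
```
NOP

finally runs before re-raised exception propagates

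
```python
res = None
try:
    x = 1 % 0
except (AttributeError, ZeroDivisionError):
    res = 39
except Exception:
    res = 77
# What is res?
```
39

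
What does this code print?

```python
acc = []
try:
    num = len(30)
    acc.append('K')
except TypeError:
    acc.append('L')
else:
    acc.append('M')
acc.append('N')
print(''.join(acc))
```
LN

else block skipped when exception is caught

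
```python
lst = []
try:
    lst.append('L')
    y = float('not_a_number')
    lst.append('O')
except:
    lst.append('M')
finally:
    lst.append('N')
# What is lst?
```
['L', 'M', 'N']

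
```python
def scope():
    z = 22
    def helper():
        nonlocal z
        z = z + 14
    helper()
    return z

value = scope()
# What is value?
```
36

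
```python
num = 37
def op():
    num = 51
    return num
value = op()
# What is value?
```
51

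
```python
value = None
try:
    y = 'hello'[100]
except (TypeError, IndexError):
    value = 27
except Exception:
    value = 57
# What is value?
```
27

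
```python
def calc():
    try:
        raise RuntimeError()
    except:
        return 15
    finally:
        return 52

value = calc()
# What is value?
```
52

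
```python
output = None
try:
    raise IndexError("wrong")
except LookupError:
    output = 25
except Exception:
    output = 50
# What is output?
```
25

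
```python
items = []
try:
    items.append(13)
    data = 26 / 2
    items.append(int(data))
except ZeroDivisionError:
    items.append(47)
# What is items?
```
[13, 13]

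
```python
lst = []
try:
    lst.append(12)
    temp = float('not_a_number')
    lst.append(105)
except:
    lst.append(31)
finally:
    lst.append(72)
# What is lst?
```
[12, 31, 72]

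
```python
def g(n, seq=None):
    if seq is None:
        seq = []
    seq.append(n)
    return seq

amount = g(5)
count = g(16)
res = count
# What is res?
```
[16]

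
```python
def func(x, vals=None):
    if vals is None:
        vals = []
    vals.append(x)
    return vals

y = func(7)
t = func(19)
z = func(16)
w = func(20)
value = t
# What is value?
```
[19]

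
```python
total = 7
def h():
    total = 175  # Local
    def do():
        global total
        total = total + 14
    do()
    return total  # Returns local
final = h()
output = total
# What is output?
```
21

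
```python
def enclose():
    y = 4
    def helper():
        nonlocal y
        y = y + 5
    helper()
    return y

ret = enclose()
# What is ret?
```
9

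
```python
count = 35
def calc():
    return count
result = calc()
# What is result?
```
35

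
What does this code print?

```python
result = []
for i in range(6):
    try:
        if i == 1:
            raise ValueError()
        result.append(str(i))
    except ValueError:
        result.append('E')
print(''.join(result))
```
0E2345

Exception on i=1 caught, loop continues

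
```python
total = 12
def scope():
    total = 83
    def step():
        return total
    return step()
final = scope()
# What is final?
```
83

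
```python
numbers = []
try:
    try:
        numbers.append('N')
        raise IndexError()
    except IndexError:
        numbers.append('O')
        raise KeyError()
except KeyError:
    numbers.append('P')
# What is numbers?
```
['N', 'O', 'P']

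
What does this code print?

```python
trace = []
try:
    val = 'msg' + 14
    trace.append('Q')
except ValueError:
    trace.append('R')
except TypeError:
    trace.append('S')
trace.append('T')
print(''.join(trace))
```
ST

TypeError is caught by its specific handler, not ValueError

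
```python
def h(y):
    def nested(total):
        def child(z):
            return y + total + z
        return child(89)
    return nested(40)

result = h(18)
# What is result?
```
147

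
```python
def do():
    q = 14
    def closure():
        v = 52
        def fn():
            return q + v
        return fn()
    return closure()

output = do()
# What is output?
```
66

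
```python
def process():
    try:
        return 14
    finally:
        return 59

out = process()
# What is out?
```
59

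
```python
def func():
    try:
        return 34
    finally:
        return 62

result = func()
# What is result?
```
62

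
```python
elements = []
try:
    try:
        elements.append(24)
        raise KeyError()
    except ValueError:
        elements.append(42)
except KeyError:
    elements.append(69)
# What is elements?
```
[24, 69]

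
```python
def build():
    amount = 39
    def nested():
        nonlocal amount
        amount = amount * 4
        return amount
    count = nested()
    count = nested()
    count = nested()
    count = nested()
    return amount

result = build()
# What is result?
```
9984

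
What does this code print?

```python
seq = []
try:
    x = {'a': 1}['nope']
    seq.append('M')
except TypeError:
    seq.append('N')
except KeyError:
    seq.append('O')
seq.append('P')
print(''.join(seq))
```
OP

KeyError is caught by its specific handler, not TypeError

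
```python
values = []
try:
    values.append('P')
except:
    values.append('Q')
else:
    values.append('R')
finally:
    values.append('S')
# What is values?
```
['P', 'R', 'S']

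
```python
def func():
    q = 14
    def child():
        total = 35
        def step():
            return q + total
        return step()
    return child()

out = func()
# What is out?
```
49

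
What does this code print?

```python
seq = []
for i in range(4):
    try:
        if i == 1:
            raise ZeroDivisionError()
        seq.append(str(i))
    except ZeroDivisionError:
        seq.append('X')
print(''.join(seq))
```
0X23

Exception on i=1 caught, loop continues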